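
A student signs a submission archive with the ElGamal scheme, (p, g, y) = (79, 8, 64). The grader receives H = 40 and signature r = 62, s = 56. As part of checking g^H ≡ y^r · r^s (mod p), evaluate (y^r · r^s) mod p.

Squares mod 79: 64^1≡64, 64^2≡67, 64^4≡65, 64^8≡38, 64^16≡22, 64^32≡10
62 = 32 + 16 + 8 + 4 + 2, so 64^62 ≡ 10·22·38·65·67 ≡ 18 (mod 79)
Squares mod 79: 62^1≡62, 62^2≡52, 62^4≡18, 62^8≡8, 62^16≡64, 62^32≡67
56 = 32 + 16 + 8, so 62^56 ≡ 67·64·8 ≡ 18 (mod 79)
y^r · r^s ≡ 18·18 = 324 ≡ 8 (mod 79)

8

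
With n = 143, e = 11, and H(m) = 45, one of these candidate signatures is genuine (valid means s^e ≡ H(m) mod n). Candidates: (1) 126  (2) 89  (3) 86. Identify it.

Candidate 1: Squares mod 143: 126^1≡126, 126^2≡3, 126^4≡9, 126^8≡81; 11 = 8 + 2 + 1, so 126^11 ≡ 81·3·126 ≡ 16 (mod 143)
Candidate 2: Squares mod 143: 89^1≡89, 89^2≡56, 89^4≡133, 89^8≡100; 11 = 8 + 2 + 1, so 89^11 ≡ 100·56·89 ≡ 45 (mod 143)
  → matches H(m) = 45
Candidate 3: Squares mod 143: 86^1≡86, 86^2≡103, 86^4≡27, 86^8≡14; 11 = 8 + 2 + 1, so 86^11 ≡ 14·103·86 ≡ 31 (mod 143)

2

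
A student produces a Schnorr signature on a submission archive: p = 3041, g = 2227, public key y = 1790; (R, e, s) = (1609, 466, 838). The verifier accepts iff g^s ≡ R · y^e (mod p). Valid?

no

g^s mod p:
2227^838 mod 3041 = 2615
R · y^e mod p:
1790^466 mod 3041 = 2781
1609·2781 = 4474629 ≡ 1318 (mod 3041)
2615 ≠ 1318; the check fails.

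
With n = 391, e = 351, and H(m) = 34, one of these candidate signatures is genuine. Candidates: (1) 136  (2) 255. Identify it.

Candidate 1: 136^2 = 18496 ≡ 119; 136^4 ≡ 119^2 = 14161 ≡ 85; 136^8 ≡ 85^2 = 7225 ≡ 187; 136^16 ≡ 187^2 = 34969 ≡ 170; 136^32 ≡ 170^2 = 28900 ≡ 357; 136^64 ≡ 357^2 = 127449 ≡ 374; 136^128 ≡ 374^2 = 139876 ≡ 289; 136^256 ≡ 289^2 = 83521 ≡ 238; 351 = 256 + 64 + 16 + 8 + 4 + 2 + 1, so 136^351 ≡ 238·374·170·187·85·119·136 ≡ 34 (mod 391)
  → matches H(m) = 34
Candidate 2: 255^2 = 65025 ≡ 119; 255^4 ≡ 119^2 = 14161 ≡ 85; 255^8 ≡ 85^2 = 7225 ≡ 187; 255^16 ≡ 187^2 = 34969 ≡ 170; 255^32 ≡ 170^2 = 28900 ≡ 357; 255^64 ≡ 357^2 = 127449 ≡ 374; 255^128 ≡ 374^2 = 139876 ≡ 289; 255^256 ≡ 289^2 = 83521 ≡ 238; 351 = 256 + 64 + 16 + 8 + 4 + 2 + 1, so 255^351 ≡ 238·374·170·187·85·119·255 ≡ 357 (mod 391)

1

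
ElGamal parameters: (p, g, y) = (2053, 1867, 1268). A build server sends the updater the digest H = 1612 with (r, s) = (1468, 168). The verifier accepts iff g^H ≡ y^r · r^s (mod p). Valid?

yes

Left side g^H mod p:
1867^2 = 3485689 ≡ 1748
1867^4 ≡ 1748^2 = 3055504 ≡ 640
1867^8 ≡ 640^2 = 409600 ≡ 1053
1867^16 ≡ 1053^2 = 1108809 ≡ 189
1867^32 ≡ 189^2 = 35721 ≡ 820
1867^64 ≡ 820^2 = 672400 ≡ 1069
1867^128 ≡ 1069^2 = 1142761 ≡ 1293
1867^256 ≡ 1293^2 = 1671849 ≡ 707
1867^512 ≡ 707^2 = 499849 ≡ 970
1867^1024 ≡ 970^2 = 940900 ≡ 626
1612 = 1024 + 512 + 64 + 8 + 4, so 1867^1612 ≡ 626·970·1069·1053·640 ≡ 189 (mod 2053)
Right side y^r · r^s mod p:
1268^2 = 1607824 ≡ 325
1268^4 ≡ 325^2 = 105625 ≡ 922
1268^8 ≡ 922^2 = 850084 ≡ 142
1268^16 ≡ 142^2 = 20164 ≡ 1687
1268^32 ≡ 1687^2 = 2845969 ≡ 511
1268^64 ≡ 511^2 = 261121 ≡ 390
1268^128 ≡ 390^2 = 152100 ≡ 178
1268^256 ≡ 178^2 = 31684 ≡ 889
1268^512 ≡ 889^2 = 790321 ≡ 1969
1268^1024 ≡ 1969^2 = 3876961 ≡ 897
1468 = 1024 + 256 + 128 + 32 + 16 + 8 + 4, so 1268^1468 ≡ 897·889·178·511·1687·142·922 ≡ 1880 (mod 2053)
1468^2 = 2155024 ≡ 1427
1468^4 ≡ 1427^2 = 2036329 ≡ 1806
1468^8 ≡ 1806^2 = 3261636 ≡ 1472
1468^16 ≡ 1472^2 = 2166784 ≡ 869
1468^32 ≡ 869^2 = 755161 ≡ 1710
1468^64 ≡ 1710^2 = 2924100 ≡ 628
1468^128 ≡ 628^2 = 394384 ≡ 208
168 = 128 + 32 + 8, so 1468^168 ≡ 208·1710·1472 ≡ 794 (mod 2053)
1880·794 = 1492720 ≡ 189 (mod 2053)
189 ≡ 189 (mod 2053), so the signature is genuine.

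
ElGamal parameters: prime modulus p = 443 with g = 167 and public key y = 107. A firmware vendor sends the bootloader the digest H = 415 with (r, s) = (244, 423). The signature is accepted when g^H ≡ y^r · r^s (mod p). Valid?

yes

Left side g^H mod p:
167^415 mod 443 = 151
Right side y^r · r^s mod p:
107^244 mod 443 = 398
244^423 mod 443 = 164
398·164 = 65272 ≡ 151 (mod 443)
151 ≡ 151 (mod 443), so the signature is genuine.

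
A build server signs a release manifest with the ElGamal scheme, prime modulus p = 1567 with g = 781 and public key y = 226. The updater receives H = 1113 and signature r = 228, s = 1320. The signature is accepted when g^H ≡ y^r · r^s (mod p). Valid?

Left side g^H mod p:
781^2 = 609961 ≡ 398
781^4 ≡ 398^2 = 158404 ≡ 137
781^8 ≡ 137^2 = 18769 ≡ 1532
781^16 ≡ 1532^2 = 2347024 ≡ 1225
781^32 ≡ 1225^2 = 1500625 ≡ 1006
781^64 ≡ 1006^2 = 1012036 ≡ 1321
781^128 ≡ 1321^2 = 1745041 ≡ 970
781^256 ≡ 970^2 = 940900 ≡ 700
781^512 ≡ 700^2 = 490000 ≡ 1096
781^1024 ≡ 1096^2 = 1201216 ≡ 894
1113 = 1024 + 64 + 16 + 8 + 1, so 781^1113 ≡ 894·1321·1225·1532·781 ≡ 1204 (mod 1567)
Right side y^r · r^s mod p:
226^2 = 51076 ≡ 932
226^4 ≡ 932^2 = 868624 ≡ 506
226^8 ≡ 506^2 = 256036 ≡ 615
226^16 ≡ 615^2 = 378225 ≡ 578
226^32 ≡ 578^2 = 334084 ≡ 313
226^64 ≡ 313^2 = 97969 ≡ 815
226^128 ≡ 815^2 = 664225 ≡ 1384
228 = 128 + 64 + 32 + 4, so 226^228 ≡ 1384·815·313·506 ≡ 260 (mod 1567)
228^2 = 51984 ≡ 273
228^4 ≡ 273^2 = 74529 ≡ 880
228^8 ≡ 880^2 = 774400 ≡ 302
228^16 ≡ 302^2 = 91204 ≡ 318
228^32 ≡ 318^2 = 101124 ≡ 836
228^64 ≡ 836^2 = 698896 ≡ 14
228^128 ≡ 14^2 = 196
228^256 ≡ 196^2 = 38416 ≡ 808
228^512 ≡ 808^2 = 652864 ≡ 992
228^1024 ≡ 992^2 = 984064 ≡ 1555
1320 = 1024 + 256 + 32 + 8, so 228^1320 ≡ 1555·808·836·302 ≡ 455 (mod 1567)
260·455 = 118300 ≡ 775 (mod 1567)
1204 ≠ 775, so verification fails.

no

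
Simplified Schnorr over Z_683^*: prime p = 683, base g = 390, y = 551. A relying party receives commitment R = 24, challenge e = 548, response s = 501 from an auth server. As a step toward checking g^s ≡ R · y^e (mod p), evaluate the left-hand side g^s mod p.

302

390^501 mod 683 = 302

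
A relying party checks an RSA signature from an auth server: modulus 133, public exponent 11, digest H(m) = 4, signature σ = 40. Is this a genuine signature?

Squares mod 133: σ^1≡40, σ^2≡4, σ^4≡16, σ^8≡123
11 = 8 + 2 + 1, so σ^11 ≡ 123·4·40 ≡ 129 (mod 133)
129 ≠ 4, so verification fails.

forged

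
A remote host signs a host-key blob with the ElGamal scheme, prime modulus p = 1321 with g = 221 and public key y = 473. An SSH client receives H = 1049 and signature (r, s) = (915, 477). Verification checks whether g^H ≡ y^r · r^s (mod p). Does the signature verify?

does not verify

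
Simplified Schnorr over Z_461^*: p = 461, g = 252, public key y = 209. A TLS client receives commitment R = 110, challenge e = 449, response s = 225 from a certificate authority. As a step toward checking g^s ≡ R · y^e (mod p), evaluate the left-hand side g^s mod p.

48

252^2 = 63504 ≡ 347
252^4 ≡ 347^2 = 120409 ≡ 88
252^8 ≡ 88^2 = 7744 ≡ 368
252^16 ≡ 368^2 = 135424 ≡ 351
252^32 ≡ 351^2 = 123201 ≡ 114
252^64 ≡ 114^2 = 12996 ≡ 88
252^128 ≡ 88^2 = 7744 ≡ 368
225 = 128 + 64 + 32 + 1, so 252^225 ≡ 368·88·114·252 ≡ 48 (mod 461)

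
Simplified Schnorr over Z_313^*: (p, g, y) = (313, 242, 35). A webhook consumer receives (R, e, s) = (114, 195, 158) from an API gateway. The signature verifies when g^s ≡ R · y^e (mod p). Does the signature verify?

verifies

g^s mod p:
Squares mod 313: 242^1≡242, 242^2≡33, 242^4≡150, 242^8≡277, 242^16≡44, 242^32≡58, 242^64≡234, 242^128≡294
158 = 128 + 16 + 8 + 4 + 2, so 242^158 ≡ 294·44·277·150·33 ≡ 33 (mod 313)
R · y^e mod p:
Squares mod 313: 35^1≡35, 35^2≡286, 35^4≡103, 35^8≡280, 35^16≡150, 35^32≡277, 35^64≡44, 35^128≡58
195 = 128 + 64 + 2 + 1, so 35^195 ≡ 58·44·286·35 ≡ 25 (mod 313)
114·25 = 2850 ≡ 33 (mod 313)
33 ≡ 33 (mod 313); signature holds.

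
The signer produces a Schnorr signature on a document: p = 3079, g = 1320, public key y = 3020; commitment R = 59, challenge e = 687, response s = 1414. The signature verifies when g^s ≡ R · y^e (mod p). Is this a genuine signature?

forged

g^s mod p:
1320^2 = 1742400 ≡ 2765
1320^4 ≡ 2765^2 = 7645225 ≡ 68
1320^8 ≡ 68^2 = 4624 ≡ 1545
1320^16 ≡ 1545^2 = 2387025 ≡ 800
1320^32 ≡ 800^2 = 640000 ≡ 2647
1320^64 ≡ 2647^2 = 7006609 ≡ 1884
1320^128 ≡ 1884^2 = 3549456 ≡ 2448
1320^256 ≡ 2448^2 = 5992704 ≡ 970
1320^512 ≡ 970^2 = 940900 ≡ 1805
1320^1024 ≡ 1805^2 = 3258025 ≡ 443
1414 = 1024 + 256 + 128 + 4 + 2, so 1320^1414 ≡ 443·970·2448·68·2765 ≡ 1739 (mod 3079)
R · y^e mod p:
3020^2 = 9120400 ≡ 402
3020^4 ≡ 402^2 = 161604 ≡ 1496
3020^8 ≡ 1496^2 = 2238016 ≡ 2662
3020^16 ≡ 2662^2 = 7086244 ≡ 1465
3020^32 ≡ 1465^2 = 2146225 ≡ 162
3020^64 ≡ 162^2 = 26244 ≡ 1612
3020^128 ≡ 1612^2 = 2598544 ≡ 2947
3020^256 ≡ 2947^2 = 8684809 ≡ 2029
3020^512 ≡ 2029^2 = 4116841 ≡ 218
687 = 512 + 128 + 32 + 8 + 4 + 2 + 1, so 3020^687 ≡ 218·2947·162·2662·1496·402·3020 ≡ 1223 (mod 3079)
59·1223 = 72157 ≡ 1340 (mod 3079)
1739 ≠ 1340; the check fails.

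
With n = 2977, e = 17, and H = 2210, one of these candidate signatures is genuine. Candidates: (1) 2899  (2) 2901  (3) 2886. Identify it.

1

Candidate 1: Squares mod 2977: 2899^1≡2899, 2899^2≡130, 2899^4≡2015, 2899^8≡2574, 2899^16≡1651; 17 = 16 + 1, so 2899^17 ≡ 1651·2899 ≡ 2210 (mod 2977)
  → matches H = 2210
Candidate 2: Squares mod 2977: 2901^1≡2901, 2901^2≡2799, 2901^4≡1914, 2901^8≡1686, 2901^16≡2538; 17 = 16 + 1, so 2901^17 ≡ 2538·2901 ≡ 617 (mod 2977)
Candidate 3: Squares mod 2977: 2886^1≡2886, 2886^2≡2327, 2886^4≡2743, 2886^8≡1170, 2886^16≡2457; 17 = 16 + 1, so 2886^17 ≡ 2457·2886 ≡ 2665 (mod 2977)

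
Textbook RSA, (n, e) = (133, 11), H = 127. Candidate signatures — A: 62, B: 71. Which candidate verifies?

B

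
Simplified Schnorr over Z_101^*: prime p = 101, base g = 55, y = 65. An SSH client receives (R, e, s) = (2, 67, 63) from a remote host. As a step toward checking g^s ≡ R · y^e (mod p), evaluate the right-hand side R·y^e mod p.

34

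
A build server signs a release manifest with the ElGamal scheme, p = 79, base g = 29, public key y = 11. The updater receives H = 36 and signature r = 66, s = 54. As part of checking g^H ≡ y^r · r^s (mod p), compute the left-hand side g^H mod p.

18

29^36 mod 79 = 18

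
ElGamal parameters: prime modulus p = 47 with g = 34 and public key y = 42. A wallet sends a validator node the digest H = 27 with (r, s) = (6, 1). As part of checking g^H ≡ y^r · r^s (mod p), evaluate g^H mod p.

Squares mod 47: 34^1≡34, 34^2≡28, 34^4≡32, 34^8≡37, 34^16≡6
27 = 16 + 8 + 2 + 1, so 34^27 ≡ 6·37·28·34 ≡ 32 (mod 47)

32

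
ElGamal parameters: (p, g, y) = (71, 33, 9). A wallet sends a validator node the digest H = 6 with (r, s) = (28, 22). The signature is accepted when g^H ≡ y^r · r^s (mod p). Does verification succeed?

passes

Left side g^H mod p:
33^2 = 1089 ≡ 24
33^4 ≡ 24^2 = 576 ≡ 8
6 = 4 + 2, so 33^6 ≡ 8·24 ≡ 50 (mod 71)
Right side y^r · r^s mod p:
9^2 = 81 ≡ 10
9^4 ≡ 10^2 = 100 ≡ 29
9^8 ≡ 29^2 = 841 ≡ 60
9^16 ≡ 60^2 = 3600 ≡ 50
28 = 16 + 8 + 4, so 9^28 ≡ 50·60·29 ≡ 25 (mod 71)
28^2 = 784 ≡ 3
28^4 ≡ 3^2 = 9
28^8 ≡ 9^2 = 81 ≡ 10
28^16 ≡ 10^2 = 100 ≡ 29
22 = 16 + 4 + 2, so 28^22 ≡ 29·9·3 ≡ 2 (mod 71)
25·2 = 50 ≡ 50 (mod 71)
50 ≡ 50 (mod 71), so the signature is genuine.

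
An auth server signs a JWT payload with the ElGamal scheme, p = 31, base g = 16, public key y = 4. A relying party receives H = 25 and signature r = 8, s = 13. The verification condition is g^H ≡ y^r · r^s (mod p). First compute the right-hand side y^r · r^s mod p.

4^2 = 16
4^4 ≡ 16^2 = 256 ≡ 8
4^8 ≡ 8^2 = 64 ≡ 2
8^2 = 64 ≡ 2
8^4 ≡ 2^2 = 4
8^8 ≡ 4^2 = 16
13 = 8 + 4 + 1, so 8^13 ≡ 16·4·8 ≡ 16 (mod 31)
y^r · r^s ≡ 2·16 = 32 ≡ 1 (mod 31)

1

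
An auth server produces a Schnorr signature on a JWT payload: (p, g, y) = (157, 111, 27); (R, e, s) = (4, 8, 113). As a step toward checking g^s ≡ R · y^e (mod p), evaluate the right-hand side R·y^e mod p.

64

27^2 = 729 ≡ 101
27^4 ≡ 101^2 = 10201 ≡ 153
27^8 ≡ 153^2 = 23409 ≡ 16
R · y^e ≡ 4·16 = 64 ≡ 64 (mod 157)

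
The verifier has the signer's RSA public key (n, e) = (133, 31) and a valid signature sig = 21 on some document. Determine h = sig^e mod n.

98

Squares mod 133: sig^1≡21, sig^2≡42, sig^4≡35, sig^8≡28, sig^16≡119
31 = 16 + 8 + 4 + 2 + 1, so sig^31 ≡ 119·28·35·42·21 ≡ 98 (mod 133)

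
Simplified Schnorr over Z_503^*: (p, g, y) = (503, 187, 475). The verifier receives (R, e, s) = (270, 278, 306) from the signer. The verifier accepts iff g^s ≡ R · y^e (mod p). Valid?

g^s mod p:
187^306 mod 503 = 166
R · y^e mod p:
475^278 mod 503 = 59
270·59 = 15930 ≡ 337 (mod 503)
166 ≠ 337; the check fails.

no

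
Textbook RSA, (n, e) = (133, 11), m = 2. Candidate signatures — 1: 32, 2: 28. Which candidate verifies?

Candidate 1: 32^2 = 1024 ≡ 93; 32^4 ≡ 93^2 = 8649 ≡ 4; 32^8 ≡ 4^2 = 16; 11 = 8 + 2 + 1, so 32^11 ≡ 16·93·32 ≡ 2 (mod 133)
  → matches m = 2
Candidate 2: 28^2 = 784 ≡ 119; 28^4 ≡ 119^2 = 14161 ≡ 63; 28^8 ≡ 63^2 = 3969 ≡ 112; 11 = 8 + 2 + 1, so 28^11 ≡ 112·119·28 ≡ 119 (mod 133)

1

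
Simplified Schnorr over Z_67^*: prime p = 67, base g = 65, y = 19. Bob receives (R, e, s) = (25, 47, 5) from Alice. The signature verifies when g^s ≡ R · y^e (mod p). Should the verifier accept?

g^s mod p:
65^2 = 4225 ≡ 4
65^4 ≡ 4^2 = 16
5 = 4 + 1, so 65^5 ≡ 16·65 ≡ 35 (mod 67)
R · y^e mod p:
19^2 = 361 ≡ 26
19^4 ≡ 26^2 = 676 ≡ 6
19^8 ≡ 6^2 = 36
19^16 ≡ 36^2 = 1296 ≡ 23
19^32 ≡ 23^2 = 529 ≡ 60
47 = 32 + 8 + 4 + 2 + 1, so 19^47 ≡ 60·36·6·26·19 ≡ 55 (mod 67)
25·55 = 1375 ≡ 35 (mod 67)
35 ≡ 35 (mod 67); signature holds.

accept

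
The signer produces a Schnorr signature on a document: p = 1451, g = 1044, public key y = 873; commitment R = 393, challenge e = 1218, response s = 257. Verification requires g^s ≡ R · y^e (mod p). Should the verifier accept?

g^s mod p:
1044^2 = 1089936 ≡ 235
1044^4 ≡ 235^2 = 55225 ≡ 87
1044^8 ≡ 87^2 = 7569 ≡ 314
1044^16 ≡ 314^2 = 98596 ≡ 1379
1044^32 ≡ 1379^2 = 1901641 ≡ 831
1044^64 ≡ 831^2 = 690561 ≡ 1336
1044^128 ≡ 1336^2 = 1784896 ≡ 166
1044^256 ≡ 166^2 = 27556 ≡ 1438
257 = 256 + 1, so 1044^257 ≡ 1438·1044 ≡ 938 (mod 1451)
R · y^e mod p:
873^2 = 762129 ≡ 354
873^4 ≡ 354^2 = 125316 ≡ 530
873^8 ≡ 530^2 = 280900 ≡ 857
873^16 ≡ 857^2 = 734449 ≡ 243
873^32 ≡ 243^2 = 59049 ≡ 1009
873^64 ≡ 1009^2 = 1018081 ≡ 930
873^128 ≡ 930^2 = 864900 ≡ 104
873^256 ≡ 104^2 = 10816 ≡ 659
873^512 ≡ 659^2 = 434281 ≡ 432
873^1024 ≡ 432^2 = 186624 ≡ 896
1218 = 1024 + 128 + 64 + 2, so 873^1218 ≡ 896·104·930·354 ≡ 545 (mod 1451)
393·545 = 214185 ≡ 888 (mod 1451)
938 ≠ 888; the check fails.

reject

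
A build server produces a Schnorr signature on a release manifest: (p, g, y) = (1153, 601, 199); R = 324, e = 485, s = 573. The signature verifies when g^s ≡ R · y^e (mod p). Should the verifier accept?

reject

g^s mod p:
601^2 = 361201 ≡ 312
601^4 ≡ 312^2 = 97344 ≡ 492
601^8 ≡ 492^2 = 242064 ≡ 1087
601^16 ≡ 1087^2 = 1181569 ≡ 897
601^32 ≡ 897^2 = 804609 ≡ 968
601^64 ≡ 968^2 = 937024 ≡ 788
601^128 ≡ 788^2 = 620944 ≡ 630
601^256 ≡ 630^2 = 396900 ≡ 268
601^512 ≡ 268^2 = 71824 ≡ 338
573 = 512 + 32 + 16 + 8 + 4 + 1, so 601^573 ≡ 338·968·897·1087·492·601 ≡ 27 (mod 1153)
R · y^e mod p:
199^2 = 39601 ≡ 399
199^4 ≡ 399^2 = 159201 ≡ 87
199^8 ≡ 87^2 = 7569 ≡ 651
199^16 ≡ 651^2 = 423801 ≡ 650
199^32 ≡ 650^2 = 422500 ≡ 502
199^64 ≡ 502^2 = 252004 ≡ 650
199^128 ≡ 650^2 = 422500 ≡ 502
199^256 ≡ 502^2 = 252004 ≡ 650
485 = 256 + 128 + 64 + 32 + 4 + 1, so 199^485 ≡ 650·502·650·502·87·199 ≡ 18 (mod 1153)
324·18 = 5832 ≡ 67 (mod 1153)
27 ≠ 67; the check fails.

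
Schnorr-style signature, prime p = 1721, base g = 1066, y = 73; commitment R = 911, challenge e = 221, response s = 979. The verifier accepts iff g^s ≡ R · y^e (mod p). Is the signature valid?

invalid

g^s mod p:
Squares mod 1721: 1066^1≡1066, 1066^2≡496, 1066^4≡1634, 1066^8≡685, 1066^16≡1113, 1066^32≡1370, 1066^64≡1010, 1066^128≡1268, 1066^256≡410, 1066^512≡1163
979 = 512 + 256 + 128 + 64 + 16 + 2 + 1, so 1066^979 ≡ 1163·410·1268·1010·1113·496·1066 ≡ 875 (mod 1721)
R · y^e mod p:
Squares mod 1721: 73^1≡73, 73^2≡166, 73^4≡20, 73^8≡400, 73^16≡1668, 73^32≡1088, 73^64≡1417, 73^128≡1203
221 = 128 + 64 + 16 + 8 + 4 + 1, so 73^221 ≡ 1203·1417·1668·400·20·73 ≡ 953 (mod 1721)
911·953 = 868183 ≡ 799 (mod 1721)
875 ≠ 799; the check fails.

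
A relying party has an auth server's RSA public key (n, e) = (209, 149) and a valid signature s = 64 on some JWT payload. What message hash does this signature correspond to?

s^2 ≡ 64^2 = 4096 ≡ 125
s^4 ≡ 125^2 = 15625 ≡ 159
s^8 ≡ 159^2 = 25281 ≡ 201
s^16 ≡ 201^2 = 40401 ≡ 64
s^32 ≡ 64^2 = 4096 ≡ 125
s^64 ≡ 125^2 = 15625 ≡ 159
s^128 ≡ 159^2 = 25281 ≡ 201
149 = 128 + 16 + 4 + 1, so s^149 ≡ 201·64·159·64 ≡ 49 (mod 209)

49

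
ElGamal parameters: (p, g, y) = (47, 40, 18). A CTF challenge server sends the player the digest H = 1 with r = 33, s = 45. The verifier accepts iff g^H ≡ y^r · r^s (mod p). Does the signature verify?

does not verify

Left side g^H mod p:
40^1 mod 47 = 40
Right side y^r · r^s mod p:
18^33 mod 47 = 24
33^45 mod 47 = 10
24·10 = 240 ≡ 5 (mod 47)
40 ≠ 5, so verification fails.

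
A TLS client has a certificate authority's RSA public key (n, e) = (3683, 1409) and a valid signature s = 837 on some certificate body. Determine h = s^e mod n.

567

s^1409 mod 3683 = 567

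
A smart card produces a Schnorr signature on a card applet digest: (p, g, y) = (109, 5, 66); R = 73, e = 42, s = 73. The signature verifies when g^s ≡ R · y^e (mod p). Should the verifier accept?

g^s mod p:
Squares mod 109: 5^1≡5, 5^2≡25, 5^4≡80, 5^8≡78, 5^16≡89, 5^32≡73, 5^64≡97
73 = 64 + 8 + 1, so 5^73 ≡ 97·78·5 ≡ 7 (mod 109)
R · y^e mod p:
Squares mod 109: 66^1≡66, 66^2≡105, 66^4≡16, 66^8≡38, 66^16≡27, 66^32≡75
42 = 32 + 8 + 2, so 66^42 ≡ 75·38·105 ≡ 45 (mod 109)
73·45 = 3285 ≡ 15 (mod 109)
7 ≠ 15; the check fails.

reject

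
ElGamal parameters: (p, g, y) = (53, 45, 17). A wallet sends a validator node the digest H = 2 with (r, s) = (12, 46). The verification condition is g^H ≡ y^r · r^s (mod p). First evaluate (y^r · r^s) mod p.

17^12 mod 53 = 28
12^46 mod 53 = 25
y^r · r^s ≡ 28·25 = 700 ≡ 11 (mod 53)

11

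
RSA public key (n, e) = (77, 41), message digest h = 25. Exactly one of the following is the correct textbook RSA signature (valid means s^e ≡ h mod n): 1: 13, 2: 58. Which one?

Candidate 1: Squares mod 77: 13^1≡13, 13^2≡15, 13^4≡71, 13^8≡36, 13^16≡64, 13^32≡15; 41 = 32 + 8 + 1, so 13^41 ≡ 15·36·13 ≡ 13 (mod 77)
Candidate 2: Squares mod 77: 58^1≡58, 58^2≡53, 58^4≡37, 58^8≡60, 58^16≡58, 58^32≡53; 41 = 32 + 8 + 1, so 58^41 ≡ 53·60·58 ≡ 25 (mod 77)
  → matches h = 25

2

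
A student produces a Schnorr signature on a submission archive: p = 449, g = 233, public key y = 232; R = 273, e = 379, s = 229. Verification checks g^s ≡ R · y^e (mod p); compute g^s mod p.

319

233^229 mod 449 = 319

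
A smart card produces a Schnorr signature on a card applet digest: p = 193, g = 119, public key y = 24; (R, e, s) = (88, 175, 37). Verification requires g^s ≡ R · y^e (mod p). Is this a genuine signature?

genuine

g^s mod p:
Squares mod 193: 119^1≡119, 119^2≡72, 119^4≡166, 119^8≡150, 119^16≡112, 119^32≡192
37 = 32 + 4 + 1, so 119^37 ≡ 192·166·119 ≡ 125 (mod 193)
R · y^e mod p:
Squares mod 193: 24^1≡24, 24^2≡190, 24^4≡9, 24^8≡81, 24^16≡192, 24^32≡1, 24^64≡1, 24^128≡1
175 = 128 + 32 + 8 + 4 + 2 + 1, so 24^175 ≡ 1·1·81·9·190·24 ≡ 8 (mod 193)
88·8 = 704 ≡ 125 (mod 193)
125 ≡ 125 (mod 193); signature holds.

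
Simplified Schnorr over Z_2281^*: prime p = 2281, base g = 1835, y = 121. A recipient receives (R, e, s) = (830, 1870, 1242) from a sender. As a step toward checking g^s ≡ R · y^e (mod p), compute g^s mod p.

1722

1835^2 = 3367225 ≡ 469
1835^4 ≡ 469^2 = 219961 ≡ 985
1835^8 ≡ 985^2 = 970225 ≡ 800
1835^16 ≡ 800^2 = 640000 ≡ 1320
1835^32 ≡ 1320^2 = 1742400 ≡ 1997
1835^64 ≡ 1997^2 = 3988009 ≡ 821
1835^128 ≡ 821^2 = 674041 ≡ 1146
1835^256 ≡ 1146^2 = 1313316 ≡ 1741
1835^512 ≡ 1741^2 = 3031081 ≡ 1913
1835^1024 ≡ 1913^2 = 3659569 ≡ 845
1242 = 1024 + 128 + 64 + 16 + 8 + 2, so 1835^1242 ≡ 845·1146·821·1320·800·469 ≡ 1722 (mod 2281)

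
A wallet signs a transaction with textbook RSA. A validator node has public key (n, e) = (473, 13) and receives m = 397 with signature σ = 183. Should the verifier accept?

σ^2 ≡ 183^2 = 33489 ≡ 379
σ^4 ≡ 379^2 = 143641 ≡ 322
σ^8 ≡ 322^2 = 103684 ≡ 97
13 = 8 + 4 + 1, so σ^13 ≡ 97·322·183 ≡ 90 (mod 473)
The recovered value 90 does not match the digest 397.

reject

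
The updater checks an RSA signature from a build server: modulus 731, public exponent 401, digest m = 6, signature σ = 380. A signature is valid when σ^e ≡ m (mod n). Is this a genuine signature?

Squares mod 731: σ^1≡380, σ^2≡393, σ^4≡208, σ^8≡135, σ^16≡681, σ^32≡307, σ^64≡681, σ^128≡307, σ^256≡681
401 = 256 + 128 + 16 + 1, so σ^401 ≡ 681·307·681·380 ≡ 6 (mod 731)
Since 6 equals the digest 6, verification succeeds.

genuine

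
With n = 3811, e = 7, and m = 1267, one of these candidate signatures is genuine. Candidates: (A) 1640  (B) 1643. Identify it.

A

Candidate A: 1640^2 = 2689600 ≡ 2845; 1640^4 ≡ 2845^2 = 8094025 ≡ 3272; 7 = 4 + 2 + 1, so 1640^7 ≡ 3272·2845·1640 ≡ 1267 (mod 3811)
  → matches m = 1267
Candidate B: 1643^2 = 2699449 ≡ 1261; 1643^4 ≡ 1261^2 = 1590121 ≡ 934; 7 = 4 + 2 + 1, so 1643^7 ≡ 934·1261·1643 ≡ 1700 (mod 3811)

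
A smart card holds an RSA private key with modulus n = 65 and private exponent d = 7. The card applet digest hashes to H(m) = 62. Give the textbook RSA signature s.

23

Squares mod 65: (H(m))^1≡62, (H(m))^2≡9, (H(m))^4≡16
7 = 4 + 2 + 1, so (H(m))^7 ≡ 16·9·62 ≡ 23 (mod 65)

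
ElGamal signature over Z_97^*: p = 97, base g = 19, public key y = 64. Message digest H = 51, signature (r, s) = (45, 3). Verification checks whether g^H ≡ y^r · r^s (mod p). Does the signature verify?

Left side g^H mod p:
19^2 = 361 ≡ 70
19^4 ≡ 70^2 = 4900 ≡ 50
19^8 ≡ 50^2 = 2500 ≡ 75
19^16 ≡ 75^2 = 5625 ≡ 96
19^32 ≡ 96^2 = 9216 ≡ 1
51 = 32 + 16 + 2 + 1, so 19^51 ≡ 1·96·70·19 ≡ 28 (mod 97)
Right side y^r · r^s mod p:
64^2 = 4096 ≡ 22
64^4 ≡ 22^2 = 484 ≡ 96
64^8 ≡ 96^2 = 9216 ≡ 1
64^16 ≡ 1^2 = 1
64^32 ≡ 1^2 = 1
45 = 32 + 8 + 4 + 1, so 64^45 ≡ 1·1·96·64 ≡ 33 (mod 97)
45^2 = 2025 ≡ 85
3 = 2 + 1, so 45^3 ≡ 85·45 ≡ 42 (mod 97)
33·42 = 1386 ≡ 28 (mod 97)
28 ≡ 28 (mod 97), so the signature is genuine.

verifies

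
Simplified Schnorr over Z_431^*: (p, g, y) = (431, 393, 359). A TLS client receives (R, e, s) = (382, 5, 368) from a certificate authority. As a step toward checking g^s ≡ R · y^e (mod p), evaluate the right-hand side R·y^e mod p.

359^2 = 128881 ≡ 12
359^4 ≡ 12^2 = 144
5 = 4 + 1, so 359^5 ≡ 144·359 ≡ 407 (mod 431)
R · y^e ≡ 382·407 = 155474 ≡ 314 (mod 431)

314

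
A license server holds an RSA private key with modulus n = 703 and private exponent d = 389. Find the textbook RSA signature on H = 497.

219

Squares mod 703: H^1≡497, H^2≡256, H^4≡157, H^8≡44, H^16≡530, H^32≡403, H^64≡16, H^128≡256, H^256≡157
389 = 256 + 128 + 4 + 1, so H^389 ≡ 157·256·157·497 ≡ 219 (mod 703)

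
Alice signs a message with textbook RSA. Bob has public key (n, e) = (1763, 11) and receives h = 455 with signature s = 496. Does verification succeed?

passes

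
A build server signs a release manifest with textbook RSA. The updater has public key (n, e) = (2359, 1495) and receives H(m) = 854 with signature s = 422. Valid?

no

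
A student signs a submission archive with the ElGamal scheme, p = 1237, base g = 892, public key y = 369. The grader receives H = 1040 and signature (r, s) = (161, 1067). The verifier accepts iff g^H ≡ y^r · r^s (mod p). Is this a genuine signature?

Left side g^H mod p:
Squares mod 1237: 892^1≡892, 892^2≡273, 892^4≡309, 892^8≡232, 892^16≡633, 892^32≡1138, 892^64≡1142, 892^128≡366, 892^256≡360, 892^512≡952, 892^1024≡820
1040 = 1024 + 16, so 892^1040 ≡ 820·633 ≡ 757 (mod 1237)
Right side y^r · r^s mod p:
Squares mod 1237: 369^1≡369, 369^2≡91, 369^4≡859, 369^8≡629, 369^16≡1038, 369^32≡17, 369^64≡289, 369^128≡642
161 = 128 + 32 + 1, so 369^161 ≡ 642·17·369 ≡ 831 (mod 1237)
Squares mod 1237: 161^1≡161, 161^2≡1181, 161^4≡662, 161^8≡346, 161^16≡964, 161^32≡309, 161^64≡232, 161^128≡633, 161^256≡1138, 161^512≡1142, 161^1024≡366
1067 = 1024 + 32 + 8 + 2 + 1, so 161^1067 ≡ 366·309·346·1181·161 ≡ 1031 (mod 1237)
831·1031 = 856761 ≡ 757 (mod 1237)
757 ≡ 757 (mod 1237), so the signature is genuine.

genuine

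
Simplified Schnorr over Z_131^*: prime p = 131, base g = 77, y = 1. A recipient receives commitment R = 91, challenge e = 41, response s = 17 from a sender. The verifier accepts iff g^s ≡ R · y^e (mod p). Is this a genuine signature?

g^s mod p:
Squares mod 131: 77^1≡77, 77^2≡34, 77^4≡108, 77^8≡5, 77^16≡25
17 = 16 + 1, so 77^17 ≡ 25·77 ≡ 91 (mod 131)
R · y^e mod p:
Squares mod 131: 1^1≡1, 1^2≡1, 1^4≡1, 1^8≡1, 1^16≡1, 1^32≡1
41 = 32 + 8 + 1, so 1^41 ≡ 1·1·1 ≡ 1 (mod 131)
91·1 = 91 ≡ 91 (mod 131)
91 ≡ 91 (mod 131); signature holds.

genuine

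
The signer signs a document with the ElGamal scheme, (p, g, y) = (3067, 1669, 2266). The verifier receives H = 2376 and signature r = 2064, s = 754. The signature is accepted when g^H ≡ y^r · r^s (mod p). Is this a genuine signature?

forged

Left side g^H mod p:
1669^2 = 2785561 ≡ 725
1669^4 ≡ 725^2 = 525625 ≡ 1168
1669^8 ≡ 1168^2 = 1364224 ≡ 2476
1669^16 ≡ 2476^2 = 6130576 ≡ 2710
1669^32 ≡ 2710^2 = 7344100 ≡ 1702
1669^64 ≡ 1702^2 = 2896804 ≡ 1556
1669^128 ≡ 1556^2 = 2421136 ≡ 1273
1669^256 ≡ 1273^2 = 1620529 ≡ 1153
1669^512 ≡ 1153^2 = 1329409 ≡ 1398
1669^1024 ≡ 1398^2 = 1954404 ≡ 725
1669^2048 ≡ 725^2 = 525625 ≡ 1168
2376 = 2048 + 256 + 64 + 8, so 1669^2376 ≡ 1168·1153·1556·2476 ≡ 2515 (mod 3067)
Right side y^r · r^s mod p:
2266^2 = 5134756 ≡ 598
2266^4 ≡ 598^2 = 357604 ≡ 1832
2266^8 ≡ 1832^2 = 3356224 ≡ 926
2266^16 ≡ 926^2 = 857476 ≡ 1783
2266^32 ≡ 1783^2 = 3179089 ≡ 1677
2266^64 ≡ 1677^2 = 2812329 ≡ 2957
2266^128 ≡ 2957^2 = 8743849 ≡ 2899
2266^256 ≡ 2899^2 = 8404201 ≡ 621
2266^512 ≡ 621^2 = 385641 ≡ 2266
2266^1024 ≡ 2266^2 = 5134756 ≡ 598
2266^2048 ≡ 598^2 = 357604 ≡ 1832
2064 = 2048 + 16, so 2266^2064 ≡ 1832·1783 ≡ 101 (mod 3067)
2064^2 = 4260096 ≡ 33
2064^4 ≡ 33^2 = 1089
2064^8 ≡ 1089^2 = 1185921 ≡ 2059
2064^16 ≡ 2059^2 = 4239481 ≡ 887
2064^32 ≡ 887^2 = 786769 ≡ 1617
2064^64 ≡ 1617^2 = 2614689 ≡ 1605
2064^128 ≡ 1605^2 = 2576025 ≡ 2812
2064^256 ≡ 2812^2 = 7907344 ≡ 618
2064^512 ≡ 618^2 = 381924 ≡ 1616
754 = 512 + 128 + 64 + 32 + 16 + 2, so 2064^754 ≡ 1616·2812·1605·1617·887·33 ≡ 2457 (mod 3067)
101·2457 = 248157 ≡ 2797 (mod 3067)
2515 ≠ 2797, so verification fails.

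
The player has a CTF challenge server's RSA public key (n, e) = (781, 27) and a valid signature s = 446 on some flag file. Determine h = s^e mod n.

316

Squares mod 781: s^1≡446, s^2≡542, s^4≡108, s^8≡730, s^16≡258
27 = 16 + 8 + 2 + 1, so s^27 ≡ 258·730·542·446 ≡ 316 (mod 781)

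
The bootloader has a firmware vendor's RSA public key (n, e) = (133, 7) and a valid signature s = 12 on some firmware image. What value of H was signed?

Squares mod 133: s^1≡12, s^2≡11, s^4≡121
7 = 4 + 2 + 1, so s^7 ≡ 121·11·12 ≡ 12 (mod 133)

12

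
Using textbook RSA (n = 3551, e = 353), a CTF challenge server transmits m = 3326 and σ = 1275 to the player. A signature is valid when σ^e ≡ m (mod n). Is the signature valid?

invalid

Squares mod 3551: σ^1≡1275, σ^2≡2818, σ^4≡1088, σ^8≡1261, σ^16≡2824, σ^32≡2981, σ^64≡1759, σ^128≡1160, σ^256≡3322
353 = 256 + 64 + 32 + 1, so σ^353 ≡ 3322·1759·2981·1275 ≡ 2486 (mod 3551)
2486 ≠ 3326, so verification fails.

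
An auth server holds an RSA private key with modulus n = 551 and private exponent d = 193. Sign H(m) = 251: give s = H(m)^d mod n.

408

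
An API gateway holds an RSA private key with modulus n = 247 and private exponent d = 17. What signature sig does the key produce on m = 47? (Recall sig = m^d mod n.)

112

Squares mod 247: m^1≡47, m^2≡233, m^4≡196, m^8≡131, m^16≡118
17 = 16 + 1, so m^17 ≡ 118·47 ≡ 112 (mod 247)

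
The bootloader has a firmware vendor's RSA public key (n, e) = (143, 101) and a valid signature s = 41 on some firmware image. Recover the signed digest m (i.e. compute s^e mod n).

19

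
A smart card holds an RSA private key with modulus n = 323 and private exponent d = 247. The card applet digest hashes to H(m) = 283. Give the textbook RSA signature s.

54

(H(m))^2 ≡ 283^2 = 80089 ≡ 308
(H(m))^4 ≡ 308^2 = 94864 ≡ 225
(H(m))^8 ≡ 225^2 = 50625 ≡ 237
(H(m))^16 ≡ 237^2 = 56169 ≡ 290
(H(m))^32 ≡ 290^2 = 84100 ≡ 120
(H(m))^64 ≡ 120^2 = 14400 ≡ 188
(H(m))^128 ≡ 188^2 = 35344 ≡ 137
247 = 128 + 64 + 32 + 16 + 4 + 2 + 1, so (H(m))^247 ≡ 137·188·120·290·225·308·283 ≡ 54 (mod 323)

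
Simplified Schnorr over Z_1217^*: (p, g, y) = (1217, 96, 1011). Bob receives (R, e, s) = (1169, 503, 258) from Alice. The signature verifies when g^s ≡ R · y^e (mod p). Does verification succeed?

g^s mod p:
96^258 mod 1217 = 36
R · y^e mod p:
1011^503 mod 1217 = 912
1169·912 = 1066128 ≡ 36 (mod 1217)
36 ≡ 36 (mod 1217); signature holds.

passes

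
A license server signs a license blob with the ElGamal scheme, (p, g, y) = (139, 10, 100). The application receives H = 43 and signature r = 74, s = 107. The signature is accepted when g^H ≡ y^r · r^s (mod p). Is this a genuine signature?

genuine

Left side g^H mod p:
10^2 = 100
10^4 ≡ 100^2 = 10000 ≡ 131
10^8 ≡ 131^2 = 17161 ≡ 64
10^16 ≡ 64^2 = 4096 ≡ 65
10^32 ≡ 65^2 = 4225 ≡ 55
43 = 32 + 8 + 2 + 1, so 10^43 ≡ 55·64·100·10 ≡ 103 (mod 139)
Right side y^r · r^s mod p:
100^2 = 10000 ≡ 131
100^4 ≡ 131^2 = 17161 ≡ 64
100^8 ≡ 64^2 = 4096 ≡ 65
100^16 ≡ 65^2 = 4225 ≡ 55
100^32 ≡ 55^2 = 3025 ≡ 106
100^64 ≡ 106^2 = 11236 ≡ 116
74 = 64 + 8 + 2, so 100^74 ≡ 116·65·131 ≡ 6 (mod 139)
74^2 = 5476 ≡ 55
74^4 ≡ 55^2 = 3025 ≡ 106
74^8 ≡ 106^2 = 11236 ≡ 116
74^16 ≡ 116^2 = 13456 ≡ 112
74^32 ≡ 112^2 = 12544 ≡ 34
74^64 ≡ 34^2 = 1156 ≡ 44
107 = 64 + 32 + 8 + 2 + 1, so 74^107 ≡ 44·34·116·55·74 ≡ 133 (mod 139)
6·133 = 798 ≡ 103 (mod 139)
103 ≡ 103 (mod 139), so the signature is genuine.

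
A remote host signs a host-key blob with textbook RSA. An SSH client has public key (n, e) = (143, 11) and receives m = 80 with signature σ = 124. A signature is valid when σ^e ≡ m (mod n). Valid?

σ^2 ≡ 124^2 = 15376 ≡ 75
σ^4 ≡ 75^2 = 5625 ≡ 48
σ^8 ≡ 48^2 = 2304 ≡ 16
11 = 8 + 2 + 1, so σ^11 ≡ 16·75·124 ≡ 80 (mod 143)
σ^11 mod 143 = 80 matches m.

yes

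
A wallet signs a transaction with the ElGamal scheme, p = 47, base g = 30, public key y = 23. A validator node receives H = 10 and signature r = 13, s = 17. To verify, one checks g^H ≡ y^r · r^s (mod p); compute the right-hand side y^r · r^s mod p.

23^2 = 529 ≡ 12
23^4 ≡ 12^2 = 144 ≡ 3
23^8 ≡ 3^2 = 9
13 = 8 + 4 + 1, so 23^13 ≡ 9·3·23 ≡ 10 (mod 47)
13^2 = 169 ≡ 28
13^4 ≡ 28^2 = 784 ≡ 32
13^8 ≡ 32^2 = 1024 ≡ 37
13^16 ≡ 37^2 = 1369 ≡ 6
17 = 16 + 1, so 13^17 ≡ 6·13 ≡ 31 (mod 47)
y^r · r^s ≡ 10·31 = 310 ≡ 28 (mod 47)

28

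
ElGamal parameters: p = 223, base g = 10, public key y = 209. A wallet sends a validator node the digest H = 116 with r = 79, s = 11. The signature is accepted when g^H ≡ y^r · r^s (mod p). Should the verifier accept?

Left side g^H mod p:
10^2 = 100
10^4 ≡ 100^2 = 10000 ≡ 188
10^8 ≡ 188^2 = 35344 ≡ 110
10^16 ≡ 110^2 = 12100 ≡ 58
10^32 ≡ 58^2 = 3364 ≡ 19
10^64 ≡ 19^2 = 361 ≡ 138
116 = 64 + 32 + 16 + 4, so 10^116 ≡ 138·19·58·188 ≡ 127 (mod 223)
Right side y^r · r^s mod p:
209^2 = 43681 ≡ 196
209^4 ≡ 196^2 = 38416 ≡ 60
209^8 ≡ 60^2 = 3600 ≡ 32
209^16 ≡ 32^2 = 1024 ≡ 132
209^32 ≡ 132^2 = 17424 ≡ 30
209^64 ≡ 30^2 = 900 ≡ 8
79 = 64 + 8 + 4 + 2 + 1, so 209^79 ≡ 8·32·60·196·209 ≡ 52 (mod 223)
79^2 = 6241 ≡ 220
79^4 ≡ 220^2 = 48400 ≡ 9
79^8 ≡ 9^2 = 81
11 = 8 + 2 + 1, so 79^11 ≡ 81·220·79 ≡ 204 (mod 223)
52·204 = 10608 ≡ 127 (mod 223)
127 ≡ 127 (mod 223), so the signature is genuine.

accept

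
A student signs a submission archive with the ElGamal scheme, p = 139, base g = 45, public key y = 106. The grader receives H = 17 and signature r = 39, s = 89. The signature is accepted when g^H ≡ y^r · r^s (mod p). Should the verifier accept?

Left side g^H mod p:
45^2 = 2025 ≡ 79
45^4 ≡ 79^2 = 6241 ≡ 125
45^8 ≡ 125^2 = 15625 ≡ 57
45^16 ≡ 57^2 = 3249 ≡ 52
17 = 16 + 1, so 45^17 ≡ 52·45 ≡ 116 (mod 139)
Right side y^r · r^s mod p:
106^2 = 11236 ≡ 116
106^4 ≡ 116^2 = 13456 ≡ 112
106^8 ≡ 112^2 = 12544 ≡ 34
106^16 ≡ 34^2 = 1156 ≡ 44
106^32 ≡ 44^2 = 1936 ≡ 129
39 = 32 + 4 + 2 + 1, so 106^39 ≡ 129·112·116·106 ≡ 44 (mod 139)
39^2 = 1521 ≡ 131
39^4 ≡ 131^2 = 17161 ≡ 64
39^8 ≡ 64^2 = 4096 ≡ 65
39^16 ≡ 65^2 = 4225 ≡ 55
39^32 ≡ 55^2 = 3025 ≡ 106
39^64 ≡ 106^2 = 11236 ≡ 116
89 = 64 + 16 + 8 + 1, so 39^89 ≡ 116·55·65·39 ≡ 94 (mod 139)
44·94 = 4136 ≡ 105 (mod 139)
116 ≠ 105, so verification fails.

reject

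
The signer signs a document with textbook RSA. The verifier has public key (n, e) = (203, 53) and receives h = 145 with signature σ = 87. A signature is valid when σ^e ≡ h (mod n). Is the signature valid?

σ^53 mod 203 = 145
Since 145 equals the digest 145, verification succeeds.

valid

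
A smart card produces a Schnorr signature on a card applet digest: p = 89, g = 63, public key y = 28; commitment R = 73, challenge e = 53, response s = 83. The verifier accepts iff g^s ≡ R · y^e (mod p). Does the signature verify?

g^s mod p:
Squares mod 89: 63^1≡63, 63^2≡53, 63^4≡50, 63^8≡8, 63^16≡64, 63^32≡2, 63^64≡4
83 = 64 + 16 + 2 + 1, so 63^83 ≡ 4·64·53·63 ≡ 28 (mod 89)
R · y^e mod p:
Squares mod 89: 28^1≡28, 28^2≡72, 28^4≡22, 28^8≡39, 28^16≡8, 28^32≡64
53 = 32 + 16 + 4 + 1, so 28^53 ≡ 64·8·22·28 ≡ 65 (mod 89)
73·65 = 4745 ≡ 28 (mod 89)
28 ≡ 28 (mod 89); signature holds.

verifies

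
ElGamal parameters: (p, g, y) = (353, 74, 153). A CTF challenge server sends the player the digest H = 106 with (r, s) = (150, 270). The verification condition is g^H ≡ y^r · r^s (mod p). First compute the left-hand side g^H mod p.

74^2 = 5476 ≡ 181
74^4 ≡ 181^2 = 32761 ≡ 285
74^8 ≡ 285^2 = 81225 ≡ 35
74^16 ≡ 35^2 = 1225 ≡ 166
74^32 ≡ 166^2 = 27556 ≡ 22
74^64 ≡ 22^2 = 484 ≡ 131
106 = 64 + 32 + 8 + 2, so 74^106 ≡ 131·22·35·181 ≡ 310 (mod 353)

310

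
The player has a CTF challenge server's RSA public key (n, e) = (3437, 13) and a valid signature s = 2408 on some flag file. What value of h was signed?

3045

Squares mod 3437: s^1≡2408, s^2≡245, s^4≡1596, s^8≡399
13 = 8 + 4 + 1, so s^13 ≡ 399·1596·2408 ≡ 3045 (mod 3437)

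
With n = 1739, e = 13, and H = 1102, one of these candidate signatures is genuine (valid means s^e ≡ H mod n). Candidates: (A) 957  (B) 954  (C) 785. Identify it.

Candidate A: Squares mod 1739: 957^1≡957, 957^2≡1135, 957^4≡1365, 957^8≡756; 13 = 8 + 4 + 1, so 957^13 ≡ 756·1365·957 ≡ 653 (mod 1739)
Candidate B: Squares mod 1739: 954^1≡954, 954^2≡619, 954^4≡581, 954^8≡195; 13 = 8 + 4 + 1, so 954^13 ≡ 195·581·954 ≡ 1102 (mod 1739)
  → matches H = 1102
Candidate C: Squares mod 1739: 785^1≡785, 785^2≡619, 785^4≡581, 785^8≡195; 13 = 8 + 4 + 1, so 785^13 ≡ 195·581·785 ≡ 637 (mod 1739)

B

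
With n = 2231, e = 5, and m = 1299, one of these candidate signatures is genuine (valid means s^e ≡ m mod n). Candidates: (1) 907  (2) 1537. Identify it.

Candidate 1: Squares mod 2231: 907^1≡907, 907^2≡1641, 907^4≡64; 5 = 4 + 1, so 907^5 ≡ 64·907 ≡ 42 (mod 2231)
Candidate 2: Squares mod 2231: 1537^1≡1537, 1537^2≡1971, 1537^4≡670; 5 = 4 + 1, so 1537^5 ≡ 670·1537 ≡ 1299 (mod 2231)
  → matches m = 1299

2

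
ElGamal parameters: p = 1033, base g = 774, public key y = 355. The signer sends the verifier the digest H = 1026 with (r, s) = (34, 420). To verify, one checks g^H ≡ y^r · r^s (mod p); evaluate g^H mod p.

204

774^2 = 599076 ≡ 969
774^4 ≡ 969^2 = 938961 ≡ 997
774^8 ≡ 997^2 = 994009 ≡ 263
774^16 ≡ 263^2 = 69169 ≡ 991
774^32 ≡ 991^2 = 982081 ≡ 731
774^64 ≡ 731^2 = 534361 ≡ 300
774^128 ≡ 300^2 = 90000 ≡ 129
774^256 ≡ 129^2 = 16641 ≡ 113
774^512 ≡ 113^2 = 12769 ≡ 373
774^1024 ≡ 373^2 = 139129 ≡ 707
1026 = 1024 + 2, so 774^1026 ≡ 707·969 ≡ 204 (mod 1033)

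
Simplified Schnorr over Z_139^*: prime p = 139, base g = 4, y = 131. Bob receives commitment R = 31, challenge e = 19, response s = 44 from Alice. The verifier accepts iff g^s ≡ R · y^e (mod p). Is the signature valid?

g^s mod p:
4^2 = 16
4^4 ≡ 16^2 = 256 ≡ 117
4^8 ≡ 117^2 = 13689 ≡ 67
4^16 ≡ 67^2 = 4489 ≡ 41
4^32 ≡ 41^2 = 1681 ≡ 13
44 = 32 + 8 + 4, so 4^44 ≡ 13·67·117 ≡ 20 (mod 139)
R · y^e mod p:
131^2 = 17161 ≡ 64
131^4 ≡ 64^2 = 4096 ≡ 65
131^8 ≡ 65^2 = 4225 ≡ 55
131^16 ≡ 55^2 = 3025 ≡ 106
19 = 16 + 2 + 1, so 131^19 ≡ 106·64·131 ≡ 77 (mod 139)
31·77 = 2387 ≡ 24 (mod 139)
20 ≠ 24; the check fails.

invalid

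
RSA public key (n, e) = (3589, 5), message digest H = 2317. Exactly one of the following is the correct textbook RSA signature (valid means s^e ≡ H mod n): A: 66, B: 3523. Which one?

B

Candidate A: Squares mod 3589: 66^1≡66, 66^2≡767, 66^4≡3282; 5 = 4 + 1, so 66^5 ≡ 3282·66 ≡ 1272 (mod 3589)
Candidate B: Squares mod 3589: 3523^1≡3523, 3523^2≡767, 3523^4≡3282; 5 = 4 + 1, so 3523^5 ≡ 3282·3523 ≡ 2317 (mod 3589)
  → matches H = 2317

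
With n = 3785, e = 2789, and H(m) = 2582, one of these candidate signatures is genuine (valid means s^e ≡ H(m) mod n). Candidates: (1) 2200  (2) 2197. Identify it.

Candidate 1: 2200^2 = 4840000 ≡ 2770; 2200^4 ≡ 2770^2 = 7672900 ≡ 705; 2200^8 ≡ 705^2 = 497025 ≡ 1190; 2200^16 ≡ 1190^2 = 1416100 ≡ 510; 2200^32 ≡ 510^2 = 260100 ≡ 2720; 2200^64 ≡ 2720^2 = 7398400 ≡ 2510; 2200^128 ≡ 2510^2 = 6300100 ≡ 1860; 2200^256 ≡ 1860^2 = 3459600 ≡ 110; 2200^512 ≡ 110^2 = 12100 ≡ 745; 2200^1024 ≡ 745^2 = 555025 ≡ 2415; 2200^2048 ≡ 2415^2 = 5832225 ≡ 3325; 2789 = 2048 + 512 + 128 + 64 + 32 + 4 + 1, so 2200^2789 ≡ 3325·745·1860·2510·2720·705·2200 ≡ 3285 (mod 3785)
Candidate 2: 2197^2 = 4826809 ≡ 934; 2197^4 ≡ 934^2 = 872356 ≡ 1806; 2197^8 ≡ 1806^2 = 3261636 ≡ 2751; 2197^16 ≡ 2751^2 = 7568001 ≡ 1786; 2197^32 ≡ 1786^2 = 3189796 ≡ 2826; 2197^64 ≡ 2826^2 = 7986276 ≡ 3711; 2197^128 ≡ 3711^2 = 13771521 ≡ 1691; 2197^256 ≡ 1691^2 = 2859481 ≡ 1806; 2197^512 ≡ 1806^2 = 3261636 ≡ 2751; 2197^1024 ≡ 2751^2 = 7568001 ≡ 1786; 2197^2048 ≡ 1786^2 = 3189796 ≡ 2826; 2789 = 2048 + 512 + 128 + 64 + 32 + 4 + 1, so 2197^2789 ≡ 2826·2751·1691·3711·2826·1806·2197 ≡ 2582 (mod 3785)
  → matches H(m) = 2582

2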